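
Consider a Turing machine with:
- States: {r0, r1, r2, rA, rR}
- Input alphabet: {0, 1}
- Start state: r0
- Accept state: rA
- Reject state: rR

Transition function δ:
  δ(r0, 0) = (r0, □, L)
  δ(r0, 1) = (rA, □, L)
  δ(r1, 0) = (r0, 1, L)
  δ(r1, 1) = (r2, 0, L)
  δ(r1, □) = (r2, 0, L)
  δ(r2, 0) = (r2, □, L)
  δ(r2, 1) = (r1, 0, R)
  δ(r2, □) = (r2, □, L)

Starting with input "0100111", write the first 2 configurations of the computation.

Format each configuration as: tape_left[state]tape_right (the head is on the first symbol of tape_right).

Transitions applied:
Step 1: δ(r0, 0) = (r0, □, L)

The first 2 configurations are:
[r0]0100111 ⊢ [r0]□□100111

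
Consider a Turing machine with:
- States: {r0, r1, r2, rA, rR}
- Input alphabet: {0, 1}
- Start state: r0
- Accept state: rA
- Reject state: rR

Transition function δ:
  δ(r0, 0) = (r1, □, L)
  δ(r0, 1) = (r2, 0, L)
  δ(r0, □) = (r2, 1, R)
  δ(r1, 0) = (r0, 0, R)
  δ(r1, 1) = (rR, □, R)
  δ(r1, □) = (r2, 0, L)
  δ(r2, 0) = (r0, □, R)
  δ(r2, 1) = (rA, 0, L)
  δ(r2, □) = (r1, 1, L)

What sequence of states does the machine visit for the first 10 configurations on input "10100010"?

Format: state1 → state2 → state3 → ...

Execution trace:
Initial: [r0]10100010
Step 1: δ(r0, 1) = (r2, 0, L) → [r2]□00100010
Step 2: δ(r2, □) = (r1, 1, L) → [r1]□100100010
Step 3: δ(r1, □) = (r2, 0, L) → [r2]□0100100010
Step 4: δ(r2, □) = (r1, 1, L) → [r1]□10100100010
Step 5: δ(r1, □) = (r2, 0, L) → [r2]□010100100010
Step 6: δ(r2, □) = (r1, 1, L) → [r1]□1010100100010
Step 7: δ(r1, □) = (r2, 0, L) → [r2]□01010100100010
Step 8: δ(r2, □) = (r1, 1, L) → [r1]□101010100100010
Step 9: δ(r1, □) = (r2, 0, L) → [r2]□0101010100100010

State sequence: r0 → r2 → r1 → r2 → r1 → r2 → r1 → r2 → r1 → r2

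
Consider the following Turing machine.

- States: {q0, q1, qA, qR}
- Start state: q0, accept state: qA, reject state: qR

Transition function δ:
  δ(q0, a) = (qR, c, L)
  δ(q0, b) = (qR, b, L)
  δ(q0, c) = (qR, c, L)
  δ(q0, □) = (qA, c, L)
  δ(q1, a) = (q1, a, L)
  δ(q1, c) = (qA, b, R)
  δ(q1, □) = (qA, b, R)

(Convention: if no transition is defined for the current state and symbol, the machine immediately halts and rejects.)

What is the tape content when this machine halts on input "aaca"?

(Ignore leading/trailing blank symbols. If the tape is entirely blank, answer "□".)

Execution trace:
Initial: [q0]aaca
Step 1: δ(q0, a) = (qR, c, L) → [qR]□caca

The machine reaches the reject state qR and halts.

Final tape (ignoring leading/trailing blanks): caca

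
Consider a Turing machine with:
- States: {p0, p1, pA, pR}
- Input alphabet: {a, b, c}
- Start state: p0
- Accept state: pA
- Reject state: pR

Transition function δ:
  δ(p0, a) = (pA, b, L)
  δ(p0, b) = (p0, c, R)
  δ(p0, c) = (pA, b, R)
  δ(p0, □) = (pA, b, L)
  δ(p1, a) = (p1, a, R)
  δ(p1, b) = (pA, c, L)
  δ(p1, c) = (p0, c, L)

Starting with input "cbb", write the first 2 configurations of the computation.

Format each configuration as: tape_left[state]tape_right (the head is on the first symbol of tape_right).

Transitions applied:
Step 1: δ(p0, c) = (pA, b, R)

The first 2 configurations are:
[p0]cbb ⊢ b[pA]bb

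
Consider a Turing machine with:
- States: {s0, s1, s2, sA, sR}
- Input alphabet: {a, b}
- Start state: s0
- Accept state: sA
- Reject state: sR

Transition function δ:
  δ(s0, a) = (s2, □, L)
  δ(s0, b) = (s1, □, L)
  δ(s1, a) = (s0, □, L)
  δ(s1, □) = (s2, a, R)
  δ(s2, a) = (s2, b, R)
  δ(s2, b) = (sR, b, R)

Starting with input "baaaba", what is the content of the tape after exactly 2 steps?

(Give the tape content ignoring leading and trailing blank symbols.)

Execution trace:
Initial: [s0]baaaba
Step 1: δ(s0, b) = (s1, □, L) → [s1]□□aaaba
Step 2: δ(s1, □) = (s2, a, R) → a[s2]□aaaba

No transition is defined for δ(s2, □). By convention the machine halts and rejects.

After 2 steps, the tape (ignoring leading/trailing blanks) is: a□aaaba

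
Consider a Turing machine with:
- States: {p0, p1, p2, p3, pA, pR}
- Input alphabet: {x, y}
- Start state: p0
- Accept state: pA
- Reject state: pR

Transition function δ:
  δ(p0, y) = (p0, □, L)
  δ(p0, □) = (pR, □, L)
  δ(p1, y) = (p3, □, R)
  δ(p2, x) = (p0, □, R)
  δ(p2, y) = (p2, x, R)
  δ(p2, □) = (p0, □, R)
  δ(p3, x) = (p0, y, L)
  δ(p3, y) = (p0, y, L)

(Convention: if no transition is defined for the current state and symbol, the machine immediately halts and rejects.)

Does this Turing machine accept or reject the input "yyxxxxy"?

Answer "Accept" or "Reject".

Execution trace:
Initial: [p0]yyxxxxy
Step 1: δ(p0, y) = (p0, □, L) → [p0]□□yxxxxy
Step 2: δ(p0, □) = (pR, □, L) → [pR]□□□yxxxxy

The machine reaches the reject state pR and halts.

Answer: Reject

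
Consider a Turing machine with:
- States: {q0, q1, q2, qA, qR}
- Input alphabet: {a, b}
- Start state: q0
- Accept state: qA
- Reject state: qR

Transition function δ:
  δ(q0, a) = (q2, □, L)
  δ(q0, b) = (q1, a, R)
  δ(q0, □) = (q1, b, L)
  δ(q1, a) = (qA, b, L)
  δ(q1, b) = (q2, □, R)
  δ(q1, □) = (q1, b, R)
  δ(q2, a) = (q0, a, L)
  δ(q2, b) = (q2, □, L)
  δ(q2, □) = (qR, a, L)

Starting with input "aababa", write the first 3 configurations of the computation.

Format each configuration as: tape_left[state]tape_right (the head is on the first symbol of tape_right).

Transitions applied:
Step 1: δ(q0, a) = (q2, □, L)
Step 2: δ(q2, □) = (qR, a, L)

The first 3 configurations are:
[q0]aababa ⊢ [q2]□□ababa ⊢ [qR]□a□ababa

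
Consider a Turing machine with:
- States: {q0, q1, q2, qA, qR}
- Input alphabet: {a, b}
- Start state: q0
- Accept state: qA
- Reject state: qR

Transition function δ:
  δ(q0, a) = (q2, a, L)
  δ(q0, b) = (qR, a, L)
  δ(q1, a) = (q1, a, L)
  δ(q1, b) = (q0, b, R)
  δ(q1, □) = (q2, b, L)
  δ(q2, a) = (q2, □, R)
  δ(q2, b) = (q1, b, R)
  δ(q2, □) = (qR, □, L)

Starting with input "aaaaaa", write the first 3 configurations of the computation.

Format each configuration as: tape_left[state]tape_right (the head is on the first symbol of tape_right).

Transitions applied:
Step 1: δ(q0, a) = (q2, a, L)
Step 2: δ(q2, □) = (qR, □, L)

The first 3 configurations are:
[q0]aaaaaa ⊢ [q2]□aaaaaa ⊢ [qR]□□aaaaaa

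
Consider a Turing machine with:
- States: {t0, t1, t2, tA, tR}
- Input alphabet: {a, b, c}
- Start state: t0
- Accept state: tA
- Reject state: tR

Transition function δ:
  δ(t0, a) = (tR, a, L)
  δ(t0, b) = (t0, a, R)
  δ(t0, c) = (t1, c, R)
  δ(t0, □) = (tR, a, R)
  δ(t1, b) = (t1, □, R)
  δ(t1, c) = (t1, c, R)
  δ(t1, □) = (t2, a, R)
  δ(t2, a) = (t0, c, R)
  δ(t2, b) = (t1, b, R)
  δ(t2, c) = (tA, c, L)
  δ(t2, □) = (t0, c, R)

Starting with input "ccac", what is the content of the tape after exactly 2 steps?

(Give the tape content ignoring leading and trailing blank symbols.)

Execution trace:
Initial: [t0]ccac
Step 1: δ(t0, c) = (t1, c, R) → c[t1]cac
Step 2: δ(t1, c) = (t1, c, R) → cc[t1]ac

No transition is defined for δ(t1, a). By convention the machine halts and rejects.

After 2 steps, the tape (ignoring leading/trailing blanks) is: ccac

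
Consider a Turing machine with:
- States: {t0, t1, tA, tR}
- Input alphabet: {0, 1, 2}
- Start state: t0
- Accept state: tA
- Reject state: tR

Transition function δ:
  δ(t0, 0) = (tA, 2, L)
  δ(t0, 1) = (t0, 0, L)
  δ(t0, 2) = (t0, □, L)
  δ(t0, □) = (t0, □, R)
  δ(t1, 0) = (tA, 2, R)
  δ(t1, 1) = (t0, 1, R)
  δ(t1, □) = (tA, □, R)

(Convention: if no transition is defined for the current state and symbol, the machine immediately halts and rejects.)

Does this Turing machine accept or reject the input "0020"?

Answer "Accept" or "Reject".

Execution trace:
Initial: [t0]0020
Step 1: δ(t0, 0) = (tA, 2, L) → [tA]□2020

The machine reaches the accept state tA and halts.

Answer: Accept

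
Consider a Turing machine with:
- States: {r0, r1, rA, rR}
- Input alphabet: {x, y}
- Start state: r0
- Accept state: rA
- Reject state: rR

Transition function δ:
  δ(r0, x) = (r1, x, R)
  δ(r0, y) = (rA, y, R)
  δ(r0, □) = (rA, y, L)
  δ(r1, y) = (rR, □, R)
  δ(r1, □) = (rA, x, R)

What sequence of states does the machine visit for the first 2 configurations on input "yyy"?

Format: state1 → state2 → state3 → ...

Execution trace:
Initial: [r0]yyy
Step 1: δ(r0, y) = (rA, y, R) → y[rA]yy

The machine reaches the accept state rA and halts.

State sequence: r0 → rA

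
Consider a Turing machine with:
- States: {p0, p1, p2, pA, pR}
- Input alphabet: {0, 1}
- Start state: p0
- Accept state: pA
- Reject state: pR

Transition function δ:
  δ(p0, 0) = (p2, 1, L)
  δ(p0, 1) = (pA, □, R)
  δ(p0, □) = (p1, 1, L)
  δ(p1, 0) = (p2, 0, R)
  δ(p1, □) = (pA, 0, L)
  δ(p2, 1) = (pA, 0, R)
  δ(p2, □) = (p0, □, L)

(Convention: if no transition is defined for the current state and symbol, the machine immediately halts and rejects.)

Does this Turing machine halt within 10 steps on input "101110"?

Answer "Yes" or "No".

Execution trace:
Initial: [p0]101110
Step 1: δ(p0, 1) = (pA, □, R) → □[pA]01110

The machine reaches the accept state pA and halts.
The machine halted after 1 step (within the 10-step bound).

Answer: Yes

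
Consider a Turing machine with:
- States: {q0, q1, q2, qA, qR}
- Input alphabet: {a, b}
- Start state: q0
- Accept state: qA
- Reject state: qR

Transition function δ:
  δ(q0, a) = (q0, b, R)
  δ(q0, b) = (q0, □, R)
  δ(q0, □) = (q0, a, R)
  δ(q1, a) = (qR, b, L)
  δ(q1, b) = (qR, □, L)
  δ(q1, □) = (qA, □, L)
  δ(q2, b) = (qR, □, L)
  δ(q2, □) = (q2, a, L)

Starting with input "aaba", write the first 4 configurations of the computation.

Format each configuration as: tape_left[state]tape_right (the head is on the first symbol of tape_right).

Transitions applied:
Step 1: δ(q0, a) = (q0, b, R)
Step 2: δ(q0, a) = (q0, b, R)
Step 3: δ(q0, b) = (q0, □, R)

The first 4 configurations are:
[q0]aaba ⊢ b[q0]aba ⊢ bb[q0]ba ⊢ bb□[q0]a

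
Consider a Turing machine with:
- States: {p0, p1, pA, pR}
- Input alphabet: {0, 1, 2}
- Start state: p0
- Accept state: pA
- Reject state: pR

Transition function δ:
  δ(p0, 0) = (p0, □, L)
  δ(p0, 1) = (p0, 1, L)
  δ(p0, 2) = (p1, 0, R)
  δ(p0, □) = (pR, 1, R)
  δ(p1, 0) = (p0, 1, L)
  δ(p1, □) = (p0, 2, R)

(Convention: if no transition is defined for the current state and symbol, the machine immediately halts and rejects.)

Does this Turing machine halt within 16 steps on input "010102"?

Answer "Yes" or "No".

Execution trace:
Initial: [p0]010102
Step 1: δ(p0, 0) = (p0, □, L) → [p0]□□10102
Step 2: δ(p0, □) = (pR, 1, R) → 1[pR]□10102

The machine reaches the reject state pR and halts.
The machine halted after 2 steps (within the 16-step bound).

Answer: Yes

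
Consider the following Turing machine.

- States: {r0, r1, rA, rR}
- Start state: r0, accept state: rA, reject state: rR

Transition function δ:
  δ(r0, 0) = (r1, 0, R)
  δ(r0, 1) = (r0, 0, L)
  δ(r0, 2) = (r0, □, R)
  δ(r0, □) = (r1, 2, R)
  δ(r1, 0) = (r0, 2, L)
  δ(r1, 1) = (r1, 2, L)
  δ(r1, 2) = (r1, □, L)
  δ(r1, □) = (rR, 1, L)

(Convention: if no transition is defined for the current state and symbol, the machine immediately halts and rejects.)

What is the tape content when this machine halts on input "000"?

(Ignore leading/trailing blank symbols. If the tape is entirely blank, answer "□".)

Execution trace:
Initial: [r0]000
Step 1: δ(r0, 0) = (r1, 0, R) → 0[r1]00
Step 2: δ(r1, 0) = (r0, 2, L) → [r0]020
Step 3: δ(r0, 0) = (r1, 0, R) → 0[r1]20
Step 4: δ(r1, 2) = (r1, □, L) → [r1]0□0
Step 5: δ(r1, 0) = (r0, 2, L) → [r0]□2□0
Step 6: δ(r0, □) = (r1, 2, R) → 2[r1]2□0
Step 7: δ(r1, 2) = (r1, □, L) → [r1]2□□0
Step 8: δ(r1, 2) = (r1, □, L) → [r1]□□□□0
Step 9: δ(r1, □) = (rR, 1, L) → [rR]□1□□□0

The machine reaches the reject state rR and halts.

Final tape (ignoring leading/trailing blanks): 1□□□0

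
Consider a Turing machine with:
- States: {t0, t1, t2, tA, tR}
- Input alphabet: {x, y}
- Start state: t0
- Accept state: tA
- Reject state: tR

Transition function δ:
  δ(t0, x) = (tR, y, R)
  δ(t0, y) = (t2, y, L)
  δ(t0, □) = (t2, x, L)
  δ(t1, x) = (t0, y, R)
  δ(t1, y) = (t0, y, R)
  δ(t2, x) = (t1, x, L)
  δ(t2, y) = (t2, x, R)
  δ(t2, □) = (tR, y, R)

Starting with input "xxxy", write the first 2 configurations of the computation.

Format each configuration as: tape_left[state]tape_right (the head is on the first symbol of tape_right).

Transitions applied:
Step 1: δ(t0, x) = (tR, y, R)

The first 2 configurations are:
[t0]xxxy ⊢ y[tR]xxy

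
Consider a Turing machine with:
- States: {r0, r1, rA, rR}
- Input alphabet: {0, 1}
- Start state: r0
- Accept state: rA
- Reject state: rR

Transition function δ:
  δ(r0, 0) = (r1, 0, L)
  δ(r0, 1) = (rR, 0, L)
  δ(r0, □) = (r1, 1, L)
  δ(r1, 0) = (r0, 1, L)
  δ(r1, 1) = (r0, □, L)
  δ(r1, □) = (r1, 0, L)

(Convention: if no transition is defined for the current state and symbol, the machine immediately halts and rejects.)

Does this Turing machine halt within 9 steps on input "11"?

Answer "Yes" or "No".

Execution trace:
Initial: [r0]11
Step 1: δ(r0, 1) = (rR, 0, L) → [rR]□01

The machine reaches the reject state rR and halts.
The machine halted after 1 step (within the 9-step bound).

Answer: Yes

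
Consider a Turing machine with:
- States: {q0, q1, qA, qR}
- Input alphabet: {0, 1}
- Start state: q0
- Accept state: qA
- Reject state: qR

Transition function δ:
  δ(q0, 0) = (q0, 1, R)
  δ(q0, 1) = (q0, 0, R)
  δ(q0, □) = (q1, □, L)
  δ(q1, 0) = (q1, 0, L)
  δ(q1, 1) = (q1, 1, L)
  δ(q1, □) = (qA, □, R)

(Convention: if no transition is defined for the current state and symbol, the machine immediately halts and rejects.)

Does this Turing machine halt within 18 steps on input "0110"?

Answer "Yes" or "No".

Execution trace:
Initial: [q0]0110
Step 1: δ(q0, 0) = (q0, 1, R) → 1[q0]110
Step 2: δ(q0, 1) = (q0, 0, R) → 10[q0]10
Step 3: δ(q0, 1) = (q0, 0, R) → 100[q0]0
Step 4: δ(q0, 0) = (q0, 1, R) → 1001[q0]□
Step 5: δ(q0, □) = (q1, □, L) → 100[q1]1□
Step 6: δ(q1, 1) = (q1, 1, L) → 10[q1]01□
Step 7: δ(q1, 0) = (q1, 0, L) → 1[q1]001□
Step 8: δ(q1, 0) = (q1, 0, L) → [q1]1001□
Step 9: δ(q1, 1) = (q1, 1, L) → [q1]□1001□
Step 10: δ(q1, □) = (qA, □, R) → □[qA]1001□

The machine reaches the accept state qA and halts.
The machine halted after 10 steps (within the 18-step bound).

Answer: Yes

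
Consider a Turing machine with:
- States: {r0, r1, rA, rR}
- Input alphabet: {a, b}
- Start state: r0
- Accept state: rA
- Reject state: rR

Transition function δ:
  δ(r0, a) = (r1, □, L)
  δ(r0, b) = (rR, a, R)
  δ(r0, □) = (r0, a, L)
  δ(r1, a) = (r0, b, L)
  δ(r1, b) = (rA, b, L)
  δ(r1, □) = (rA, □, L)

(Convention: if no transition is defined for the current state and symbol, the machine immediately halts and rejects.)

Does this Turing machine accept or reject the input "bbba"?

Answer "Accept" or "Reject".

Execution trace:
Initial: [r0]bbba
Step 1: δ(r0, b) = (rR, a, R) → a[rR]bba

The machine reaches the reject state rR and halts.

Answer: Reject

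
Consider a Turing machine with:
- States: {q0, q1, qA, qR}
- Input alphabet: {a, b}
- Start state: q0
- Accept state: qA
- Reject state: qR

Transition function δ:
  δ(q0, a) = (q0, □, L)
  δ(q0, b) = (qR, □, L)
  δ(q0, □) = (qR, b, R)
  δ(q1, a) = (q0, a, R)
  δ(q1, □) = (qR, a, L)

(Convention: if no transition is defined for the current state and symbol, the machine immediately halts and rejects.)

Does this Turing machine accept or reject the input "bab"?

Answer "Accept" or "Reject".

Execution trace:
Initial: [q0]bab
Step 1: δ(q0, b) = (qR, □, L) → [qR]□□ab

The machine reaches the reject state qR and halts.

Answer: Reject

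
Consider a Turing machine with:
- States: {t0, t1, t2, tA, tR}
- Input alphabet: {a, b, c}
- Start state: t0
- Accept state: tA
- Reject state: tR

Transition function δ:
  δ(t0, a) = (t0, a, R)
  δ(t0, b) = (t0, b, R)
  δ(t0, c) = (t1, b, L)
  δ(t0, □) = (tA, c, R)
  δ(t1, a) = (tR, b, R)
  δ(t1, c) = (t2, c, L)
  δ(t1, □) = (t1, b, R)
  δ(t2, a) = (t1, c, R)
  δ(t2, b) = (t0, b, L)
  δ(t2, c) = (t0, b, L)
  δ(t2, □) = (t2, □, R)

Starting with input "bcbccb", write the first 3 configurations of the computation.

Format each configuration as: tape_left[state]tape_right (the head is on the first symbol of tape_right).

Transitions applied:
Step 1: δ(t0, b) = (t0, b, R)
Step 2: δ(t0, c) = (t1, b, L)

The first 3 configurations are:
[t0]bcbccb ⊢ b[t0]cbccb ⊢ [t1]bbbccb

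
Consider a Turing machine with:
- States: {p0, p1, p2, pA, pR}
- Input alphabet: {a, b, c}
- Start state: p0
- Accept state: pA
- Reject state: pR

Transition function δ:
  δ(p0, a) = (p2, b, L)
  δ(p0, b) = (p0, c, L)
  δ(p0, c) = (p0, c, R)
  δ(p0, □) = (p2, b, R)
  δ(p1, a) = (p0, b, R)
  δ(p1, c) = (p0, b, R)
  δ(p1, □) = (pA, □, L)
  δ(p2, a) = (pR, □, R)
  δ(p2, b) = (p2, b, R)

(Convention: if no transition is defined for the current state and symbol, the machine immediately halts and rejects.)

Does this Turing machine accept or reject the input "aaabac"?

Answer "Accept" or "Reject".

Execution trace:
Initial: [p0]aaabac
Step 1: δ(p0, a) = (p2, b, L) → [p2]□baabac

No transition is defined for δ(p2, □). By convention the machine halts and rejects.

Answer: Reject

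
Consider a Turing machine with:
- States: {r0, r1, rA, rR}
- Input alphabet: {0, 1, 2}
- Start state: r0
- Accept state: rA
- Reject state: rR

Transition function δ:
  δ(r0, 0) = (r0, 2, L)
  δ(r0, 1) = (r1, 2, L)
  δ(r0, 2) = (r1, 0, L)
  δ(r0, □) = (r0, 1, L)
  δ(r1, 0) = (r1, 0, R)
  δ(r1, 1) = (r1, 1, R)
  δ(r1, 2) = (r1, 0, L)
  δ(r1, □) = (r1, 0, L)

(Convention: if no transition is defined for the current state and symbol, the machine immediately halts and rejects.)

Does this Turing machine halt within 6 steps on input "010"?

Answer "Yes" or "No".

Execution trace:
Initial: [r0]010
Step 1: δ(r0, 0) = (r0, 2, L) → [r0]□210
Step 2: δ(r0, □) = (r0, 1, L) → [r0]□1210
Step 3: δ(r0, □) = (r0, 1, L) → [r0]□11210
Step 4: δ(r0, □) = (r0, 1, L) → [r0]□111210
Step 5: δ(r0, □) = (r0, 1, L) → [r0]□1111210
Step 6: δ(r0, □) = (r0, 1, L) → [r0]□11111210

The machine has not reached a halting state after 6 steps.
The machine did not halt within the 6-step bound.

Answer: No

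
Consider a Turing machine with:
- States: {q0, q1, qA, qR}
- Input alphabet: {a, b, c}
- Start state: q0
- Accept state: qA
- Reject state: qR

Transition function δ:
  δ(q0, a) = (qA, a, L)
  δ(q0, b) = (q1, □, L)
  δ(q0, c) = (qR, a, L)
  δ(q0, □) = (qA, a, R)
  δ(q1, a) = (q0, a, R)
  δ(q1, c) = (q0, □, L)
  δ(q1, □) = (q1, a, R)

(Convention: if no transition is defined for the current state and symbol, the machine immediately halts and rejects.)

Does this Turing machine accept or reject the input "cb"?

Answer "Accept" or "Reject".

Execution trace:
Initial: [q0]cb
Step 1: δ(q0, c) = (qR, a, L) → [qR]□ab

The machine reaches the reject state qR and halts.

Answer: Reject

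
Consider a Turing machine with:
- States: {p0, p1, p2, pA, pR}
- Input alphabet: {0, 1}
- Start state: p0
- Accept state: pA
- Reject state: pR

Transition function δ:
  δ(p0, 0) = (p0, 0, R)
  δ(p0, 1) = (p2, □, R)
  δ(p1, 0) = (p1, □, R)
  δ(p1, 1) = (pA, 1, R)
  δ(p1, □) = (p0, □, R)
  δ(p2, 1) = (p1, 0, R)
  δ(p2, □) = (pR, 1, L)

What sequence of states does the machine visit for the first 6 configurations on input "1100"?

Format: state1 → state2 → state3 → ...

Execution trace:
Initial: [p0]1100
Step 1: δ(p0, 1) = (p2, □, R) → □[p2]100
Step 2: δ(p2, 1) = (p1, 0, R) → □0[p1]00
Step 3: δ(p1, 0) = (p1, □, R) → □0□[p1]0
Step 4: δ(p1, 0) = (p1, □, R) → □0□□[p1]□
Step 5: δ(p1, □) = (p0, □, R) → □0□□□[p0]□

No transition is defined for δ(p0, □). By convention the machine halts and rejects.

State sequence: p0 → p2 → p1 → p1 → p1 → p0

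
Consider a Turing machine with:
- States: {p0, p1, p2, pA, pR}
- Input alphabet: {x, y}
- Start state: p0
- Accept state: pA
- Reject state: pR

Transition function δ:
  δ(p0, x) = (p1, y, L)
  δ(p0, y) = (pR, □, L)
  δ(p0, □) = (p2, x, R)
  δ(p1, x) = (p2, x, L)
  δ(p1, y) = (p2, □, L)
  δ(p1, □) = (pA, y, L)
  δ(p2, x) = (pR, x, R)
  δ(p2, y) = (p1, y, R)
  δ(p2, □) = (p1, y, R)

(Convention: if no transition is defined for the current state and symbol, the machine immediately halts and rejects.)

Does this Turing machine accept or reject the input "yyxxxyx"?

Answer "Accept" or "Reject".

Execution trace:
Initial: [p0]yyxxxyx
Step 1: δ(p0, y) = (pR, □, L) → [pR]□□yxxxyx

The machine reaches the reject state pR and halts.

Answer: Reject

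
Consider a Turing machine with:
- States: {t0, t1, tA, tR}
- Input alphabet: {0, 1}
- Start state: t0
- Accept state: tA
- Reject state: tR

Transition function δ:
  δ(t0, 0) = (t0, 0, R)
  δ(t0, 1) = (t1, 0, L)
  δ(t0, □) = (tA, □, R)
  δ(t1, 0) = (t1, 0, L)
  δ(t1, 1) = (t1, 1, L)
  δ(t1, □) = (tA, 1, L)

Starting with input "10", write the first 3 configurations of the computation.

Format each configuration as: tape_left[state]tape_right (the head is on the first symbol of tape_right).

Transitions applied:
Step 1: δ(t0, 1) = (t1, 0, L)
Step 2: δ(t1, □) = (tA, 1, L)

The first 3 configurations are:
[t0]10 ⊢ [t1]□00 ⊢ [tA]□100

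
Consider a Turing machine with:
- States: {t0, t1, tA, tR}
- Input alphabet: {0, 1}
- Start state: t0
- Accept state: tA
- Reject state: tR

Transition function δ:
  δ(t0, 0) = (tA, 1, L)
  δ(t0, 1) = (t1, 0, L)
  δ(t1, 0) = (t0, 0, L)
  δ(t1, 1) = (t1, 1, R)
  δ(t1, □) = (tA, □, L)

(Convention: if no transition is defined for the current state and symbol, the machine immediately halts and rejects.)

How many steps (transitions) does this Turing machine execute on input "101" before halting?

Execution trace:
Initial: [t0]101
Step 1: δ(t0, 1) = (t1, 0, L) → [t1]□001
Step 2: δ(t1, □) = (tA, □, L) → [tA]□□001

The machine reaches the accept state tA and halts.

The machine executed 2 steps before halting.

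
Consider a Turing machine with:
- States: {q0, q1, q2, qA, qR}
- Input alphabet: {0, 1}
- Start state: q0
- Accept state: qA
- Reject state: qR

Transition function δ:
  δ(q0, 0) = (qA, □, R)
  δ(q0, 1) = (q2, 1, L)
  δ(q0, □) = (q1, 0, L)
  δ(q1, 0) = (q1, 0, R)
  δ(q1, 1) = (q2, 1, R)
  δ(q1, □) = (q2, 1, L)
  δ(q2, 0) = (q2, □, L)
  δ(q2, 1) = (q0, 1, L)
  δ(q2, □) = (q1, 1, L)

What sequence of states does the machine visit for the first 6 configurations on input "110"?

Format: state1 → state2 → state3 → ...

Execution trace:
Initial: [q0]110
Step 1: δ(q0, 1) = (q2, 1, L) → [q2]□110
Step 2: δ(q2, □) = (q1, 1, L) → [q1]□1110
Step 3: δ(q1, □) = (q2, 1, L) → [q2]□11110
Step 4: δ(q2, □) = (q1, 1, L) → [q1]□111110
Step 5: δ(q1, □) = (q2, 1, L) → [q2]□1111110

State sequence: q0 → q2 → q1 → q2 → q1 → q2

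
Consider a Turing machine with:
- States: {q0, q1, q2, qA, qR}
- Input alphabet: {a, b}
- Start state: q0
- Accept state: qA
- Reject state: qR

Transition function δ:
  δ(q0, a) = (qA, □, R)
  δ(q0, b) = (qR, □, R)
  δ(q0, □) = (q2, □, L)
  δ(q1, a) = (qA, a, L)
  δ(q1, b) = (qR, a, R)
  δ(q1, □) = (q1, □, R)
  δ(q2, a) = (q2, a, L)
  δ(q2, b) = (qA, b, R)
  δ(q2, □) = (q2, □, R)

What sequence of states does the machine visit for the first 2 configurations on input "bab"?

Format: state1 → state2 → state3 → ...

Execution trace:
Initial: [q0]bab
Step 1: δ(q0, b) = (qR, □, R) → □[qR]ab

The machine reaches the reject state qR and halts.

State sequence: q0 → qR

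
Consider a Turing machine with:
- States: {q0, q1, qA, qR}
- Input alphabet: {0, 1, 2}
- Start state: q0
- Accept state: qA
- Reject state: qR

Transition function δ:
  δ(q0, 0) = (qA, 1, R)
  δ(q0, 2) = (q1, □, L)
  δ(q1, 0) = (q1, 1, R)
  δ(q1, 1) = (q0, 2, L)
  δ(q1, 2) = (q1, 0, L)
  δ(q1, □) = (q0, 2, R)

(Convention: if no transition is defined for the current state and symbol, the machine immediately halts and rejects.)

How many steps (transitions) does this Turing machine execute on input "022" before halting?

Execution trace:
Initial: [q0]022
Step 1: δ(q0, 0) = (qA, 1, R) → 1[qA]22

The machine reaches the accept state qA and halts.

The machine executed 1 step before halting.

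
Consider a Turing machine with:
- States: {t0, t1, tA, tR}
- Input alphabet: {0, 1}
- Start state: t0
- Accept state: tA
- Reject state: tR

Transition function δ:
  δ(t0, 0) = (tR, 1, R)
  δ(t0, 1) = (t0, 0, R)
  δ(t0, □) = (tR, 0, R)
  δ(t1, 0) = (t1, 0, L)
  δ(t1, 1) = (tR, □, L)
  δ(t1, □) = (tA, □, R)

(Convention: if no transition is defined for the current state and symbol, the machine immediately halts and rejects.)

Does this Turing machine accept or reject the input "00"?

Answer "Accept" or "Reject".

Execution trace:
Initial: [t0]00
Step 1: δ(t0, 0) = (tR, 1, R) → 1[tR]0

The machine reaches the reject state tR and halts.

Answer: Reject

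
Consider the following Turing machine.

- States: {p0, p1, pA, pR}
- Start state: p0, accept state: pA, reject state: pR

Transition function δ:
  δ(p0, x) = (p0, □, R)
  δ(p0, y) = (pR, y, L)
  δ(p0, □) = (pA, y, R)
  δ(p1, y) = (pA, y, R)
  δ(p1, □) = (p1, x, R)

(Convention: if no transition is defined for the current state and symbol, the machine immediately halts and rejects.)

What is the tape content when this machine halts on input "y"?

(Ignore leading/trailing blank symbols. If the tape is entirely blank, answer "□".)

Execution trace:
Initial: [p0]y
Step 1: δ(p0, y) = (pR, y, L) → [pR]□y

The machine reaches the reject state pR and halts.

Final tape (ignoring leading/trailing blanks): y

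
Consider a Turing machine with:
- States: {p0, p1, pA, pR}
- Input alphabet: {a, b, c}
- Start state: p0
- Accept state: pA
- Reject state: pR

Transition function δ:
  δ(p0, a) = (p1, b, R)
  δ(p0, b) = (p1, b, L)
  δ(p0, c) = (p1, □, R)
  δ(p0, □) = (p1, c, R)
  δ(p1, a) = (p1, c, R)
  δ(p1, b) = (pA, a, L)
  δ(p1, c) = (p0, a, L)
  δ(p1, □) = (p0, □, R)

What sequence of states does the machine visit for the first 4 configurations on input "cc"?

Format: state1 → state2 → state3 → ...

Execution trace:
Initial: [p0]cc
Step 1: δ(p0, c) = (p1, □, R) → □[p1]c
Step 2: δ(p1, c) = (p0, a, L) → [p0]□a
Step 3: δ(p0, □) = (p1, c, R) → c[p1]a

State sequence: p0 → p1 → p0 → p1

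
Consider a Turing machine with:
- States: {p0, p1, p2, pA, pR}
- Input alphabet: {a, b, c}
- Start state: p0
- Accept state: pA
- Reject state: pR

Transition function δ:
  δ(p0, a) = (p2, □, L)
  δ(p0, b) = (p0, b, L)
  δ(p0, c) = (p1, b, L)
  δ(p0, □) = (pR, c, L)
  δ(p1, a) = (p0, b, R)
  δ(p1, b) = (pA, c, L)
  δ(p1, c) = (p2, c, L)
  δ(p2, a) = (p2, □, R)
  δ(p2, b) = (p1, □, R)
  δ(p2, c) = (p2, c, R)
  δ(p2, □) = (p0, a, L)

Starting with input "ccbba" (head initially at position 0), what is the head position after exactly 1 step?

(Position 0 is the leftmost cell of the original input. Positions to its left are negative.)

Execution trace (head position shown):
Step 0: [p0]ccbba  (head at position 0)
Step 1: move left → [p1]□bcbba  (head at position -1)

After 1 step, the head is at position -1.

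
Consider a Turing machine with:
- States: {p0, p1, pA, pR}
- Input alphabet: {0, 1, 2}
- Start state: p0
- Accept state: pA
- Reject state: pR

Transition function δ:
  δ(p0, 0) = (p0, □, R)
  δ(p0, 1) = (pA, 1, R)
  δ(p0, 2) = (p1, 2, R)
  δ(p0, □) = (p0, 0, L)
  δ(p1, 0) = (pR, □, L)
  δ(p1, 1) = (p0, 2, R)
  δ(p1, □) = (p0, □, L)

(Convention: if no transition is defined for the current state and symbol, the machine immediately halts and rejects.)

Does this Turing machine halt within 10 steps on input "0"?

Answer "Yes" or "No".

Execution trace:
Initial: [p0]0
Step 1: δ(p0, 0) = (p0, □, R) → □[p0]□
Step 2: δ(p0, □) = (p0, 0, L) → [p0]□0
Step 3: δ(p0, □) = (p0, 0, L) → [p0]□00
Step 4: δ(p0, □) = (p0, 0, L) → [p0]□000
Step 5: δ(p0, □) = (p0, 0, L) → [p0]□0000
Step 6: δ(p0, □) = (p0, 0, L) → [p0]□00000
Step 7: δ(p0, □) = (p0, 0, L) → [p0]□000000
Step 8: δ(p0, □) = (p0, 0, L) → [p0]□0000000
Step 9: δ(p0, □) = (p0, 0, L) → [p0]□00000000
Step 10: δ(p0, □) = (p0, 0, L) → [p0]□000000000

The machine has not reached a halting state after 10 steps.
The machine did not halt within the 10-step bound.

Answer: No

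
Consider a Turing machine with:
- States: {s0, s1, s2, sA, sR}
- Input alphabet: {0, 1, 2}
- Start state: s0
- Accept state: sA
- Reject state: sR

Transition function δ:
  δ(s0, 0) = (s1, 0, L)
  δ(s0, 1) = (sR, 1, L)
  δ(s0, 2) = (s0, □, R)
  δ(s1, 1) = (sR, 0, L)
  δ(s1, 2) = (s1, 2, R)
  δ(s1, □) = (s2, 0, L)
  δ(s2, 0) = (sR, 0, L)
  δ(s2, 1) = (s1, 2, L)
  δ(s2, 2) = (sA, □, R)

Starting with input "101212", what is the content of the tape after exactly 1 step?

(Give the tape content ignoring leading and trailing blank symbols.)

Execution trace:
Initial: [s0]101212
Step 1: δ(s0, 1) = (sR, 1, L) → [sR]□101212

The machine reaches the reject state sR and halts.

After 1 step, the tape (ignoring leading/trailing blanks) is: 101212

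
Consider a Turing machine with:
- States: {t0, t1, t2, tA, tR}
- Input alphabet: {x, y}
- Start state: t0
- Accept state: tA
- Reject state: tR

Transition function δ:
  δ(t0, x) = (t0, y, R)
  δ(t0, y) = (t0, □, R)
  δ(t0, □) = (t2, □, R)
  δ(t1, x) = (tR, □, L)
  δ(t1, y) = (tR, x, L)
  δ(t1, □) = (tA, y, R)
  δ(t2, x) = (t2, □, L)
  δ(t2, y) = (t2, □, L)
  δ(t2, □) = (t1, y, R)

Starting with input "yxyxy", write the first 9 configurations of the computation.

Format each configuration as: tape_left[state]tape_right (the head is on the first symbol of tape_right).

Transitions applied:
Step 1: δ(t0, y) = (t0, □, R)
Step 2: δ(t0, x) = (t0, y, R)
Step 3: δ(t0, y) = (t0, □, R)
Step 4: δ(t0, x) = (t0, y, R)
Step 5: δ(t0, y) = (t0, □, R)
Step 6: δ(t0, □) = (t2, □, R)
Step 7: δ(t2, □) = (t1, y, R)
Step 8: δ(t1, □) = (tA, y, R)

The first 9 configurations are:
[t0]yxyxy ⊢ □[t0]xyxy ⊢ □y[t0]yxy ⊢ □y□[t0]xy ⊢ □y□y[t0]y ⊢ □y□y□[t0]□ ⊢ □y□y□□[t2]□ ⊢ □y□y□□y[t1]□ ⊢ □y□y□□yy[tA]□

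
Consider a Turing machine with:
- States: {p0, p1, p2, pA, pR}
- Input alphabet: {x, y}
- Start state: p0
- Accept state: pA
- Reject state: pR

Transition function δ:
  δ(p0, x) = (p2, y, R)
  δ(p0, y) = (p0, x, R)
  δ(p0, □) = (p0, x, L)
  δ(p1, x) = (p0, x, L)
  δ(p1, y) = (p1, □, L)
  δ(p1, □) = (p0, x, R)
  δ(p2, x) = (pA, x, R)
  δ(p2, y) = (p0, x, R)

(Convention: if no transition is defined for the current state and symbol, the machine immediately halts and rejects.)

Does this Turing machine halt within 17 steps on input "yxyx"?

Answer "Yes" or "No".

Execution trace:
Initial: [p0]yxyx
Step 1: δ(p0, y) = (p0, x, R) → x[p0]xyx
Step 2: δ(p0, x) = (p2, y, R) → xy[p2]yx
Step 3: δ(p2, y) = (p0, x, R) → xyx[p0]x
Step 4: δ(p0, x) = (p2, y, R) → xyxy[p2]□

No transition is defined for δ(p2, □). By convention the machine halts and rejects.
The machine halted after 4 steps (within the 17-step bound).

Answer: Yes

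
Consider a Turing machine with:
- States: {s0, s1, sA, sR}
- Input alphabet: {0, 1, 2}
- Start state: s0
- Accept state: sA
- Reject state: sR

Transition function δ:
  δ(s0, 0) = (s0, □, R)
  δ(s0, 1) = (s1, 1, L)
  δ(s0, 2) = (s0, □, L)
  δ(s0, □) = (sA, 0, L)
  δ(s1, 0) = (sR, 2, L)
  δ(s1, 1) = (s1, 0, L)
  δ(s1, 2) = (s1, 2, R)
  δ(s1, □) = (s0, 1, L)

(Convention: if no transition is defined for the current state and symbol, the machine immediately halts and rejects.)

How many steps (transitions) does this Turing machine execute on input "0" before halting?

Execution trace:
Initial: [s0]0
Step 1: δ(s0, 0) = (s0, □, R) → □[s0]□
Step 2: δ(s0, □) = (sA, 0, L) → [sA]□0

The machine reaches the accept state sA and halts.

The machine executed 2 steps before halting.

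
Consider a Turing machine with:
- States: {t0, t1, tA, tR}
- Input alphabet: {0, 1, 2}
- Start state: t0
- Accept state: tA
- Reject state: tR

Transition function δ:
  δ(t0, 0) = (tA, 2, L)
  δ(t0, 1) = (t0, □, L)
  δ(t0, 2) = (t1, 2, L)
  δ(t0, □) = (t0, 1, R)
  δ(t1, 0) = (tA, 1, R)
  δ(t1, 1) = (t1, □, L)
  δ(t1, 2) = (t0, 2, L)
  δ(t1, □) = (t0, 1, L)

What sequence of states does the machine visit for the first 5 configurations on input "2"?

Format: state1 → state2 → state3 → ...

Execution trace:
Initial: [t0]2
Step 1: δ(t0, 2) = (t1, 2, L) → [t1]□2
Step 2: δ(t1, □) = (t0, 1, L) → [t0]□12
Step 3: δ(t0, □) = (t0, 1, R) → 1[t0]12
Step 4: δ(t0, 1) = (t0, □, L) → [t0]1□2

State sequence: t0 → t1 → t0 → t0 → t0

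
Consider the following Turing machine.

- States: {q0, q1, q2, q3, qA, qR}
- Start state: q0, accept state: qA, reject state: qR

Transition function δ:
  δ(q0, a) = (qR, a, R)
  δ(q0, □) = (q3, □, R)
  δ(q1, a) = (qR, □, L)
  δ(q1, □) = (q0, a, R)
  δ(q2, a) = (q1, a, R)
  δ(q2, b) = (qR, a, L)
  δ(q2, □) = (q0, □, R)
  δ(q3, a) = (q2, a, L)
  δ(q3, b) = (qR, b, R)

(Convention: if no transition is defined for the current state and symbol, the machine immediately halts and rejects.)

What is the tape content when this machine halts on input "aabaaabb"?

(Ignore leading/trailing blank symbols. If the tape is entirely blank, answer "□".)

Execution trace:
Initial: [q0]aabaaabb
Step 1: δ(q0, a) = (qR, a, R) → a[qR]abaaabb

The machine reaches the reject state qR and halts.

Final tape (ignoring leading/trailing blanks): aabaaabb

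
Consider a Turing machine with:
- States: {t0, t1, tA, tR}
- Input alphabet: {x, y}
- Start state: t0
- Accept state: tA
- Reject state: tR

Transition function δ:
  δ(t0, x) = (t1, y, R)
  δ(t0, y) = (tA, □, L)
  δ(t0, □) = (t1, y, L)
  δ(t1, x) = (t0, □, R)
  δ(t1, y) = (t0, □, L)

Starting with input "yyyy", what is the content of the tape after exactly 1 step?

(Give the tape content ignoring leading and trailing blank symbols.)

Execution trace:
Initial: [t0]yyyy
Step 1: δ(t0, y) = (tA, □, L) → [tA]□□yyy

The machine reaches the accept state tA and halts.

After 1 step, the tape (ignoring leading/trailing blanks) is: yyy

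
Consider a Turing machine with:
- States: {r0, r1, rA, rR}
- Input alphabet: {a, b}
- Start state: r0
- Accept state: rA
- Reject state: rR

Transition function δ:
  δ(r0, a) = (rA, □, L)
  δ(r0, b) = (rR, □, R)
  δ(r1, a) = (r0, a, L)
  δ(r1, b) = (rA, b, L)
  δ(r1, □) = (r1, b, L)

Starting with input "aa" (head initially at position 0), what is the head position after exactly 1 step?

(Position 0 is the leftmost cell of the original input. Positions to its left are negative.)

Execution trace (head position shown):
Step 0: [r0]aa  (head at position 0)
Step 1: move left → [rA]□□a  (head at position -1)

After 1 step, the head is at position -1.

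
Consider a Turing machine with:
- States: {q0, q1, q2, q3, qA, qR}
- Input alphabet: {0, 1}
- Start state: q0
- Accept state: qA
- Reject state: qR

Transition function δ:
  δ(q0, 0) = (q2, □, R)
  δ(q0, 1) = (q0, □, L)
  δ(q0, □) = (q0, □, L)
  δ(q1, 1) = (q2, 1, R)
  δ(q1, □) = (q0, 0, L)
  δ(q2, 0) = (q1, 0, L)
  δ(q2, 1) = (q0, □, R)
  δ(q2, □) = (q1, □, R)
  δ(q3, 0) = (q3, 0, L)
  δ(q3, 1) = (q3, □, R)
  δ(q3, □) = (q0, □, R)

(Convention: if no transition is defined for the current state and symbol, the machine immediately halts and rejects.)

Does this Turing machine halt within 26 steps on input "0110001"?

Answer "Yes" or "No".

Execution trace:
Initial: [q0]0110001
Step 1: δ(q0, 0) = (q2, □, R) → □[q2]110001
Step 2: δ(q2, 1) = (q0, □, R) → □□[q0]10001
Step 3: δ(q0, 1) = (q0, □, L) → □[q0]□□0001
Step 4: δ(q0, □) = (q0, □, L) → [q0]□□□0001
Step 5: δ(q0, □) = (q0, □, L) → [q0]□□□□0001
Step 6: δ(q0, □) = (q0, □, L) → [q0]□□□□□0001
Step 7: δ(q0, □) = (q0, □, L) → [q0]□□□□□□0001
Step 8: δ(q0, □) = (q0, □, L) → [q0]□□□□□□□0001
Step 9: δ(q0, □) = (q0, □, L) → [q0]□□□□□□□□0001
Step 10: δ(q0, □) = (q0, □, L) → [q0]□□□□□□□□□0001
Step 11: δ(q0, □) = (q0, □, L) → [q0]□□□□□□□□□□0001
Step 12: δ(q0, □) = (q0, □, L) → [q0]□□□□□□□□□□□0001
Step 13: δ(q0, □) = (q0, □, L) → [q0]□□□□□□□□□□□□0001
Step 14: δ(q0, □) = (q0, □, L) → [q0]□□□□□□□□□□□□□0001
Step 15: δ(q0, □) = (q0, □, L) → [q0]□□□□□□□□□□□□□□0001
Step 16: δ(q0, □) = (q0, □, L) → [q0]□□□□□□□□□□□□□□□0001
Step 17: δ(q0, □) = (q0, □, L) → [q0]□□□□□□□□□□□□□□□□0001
Step 18: δ(q0, □) = (q0, □, L) → [q0]□□□□□□□□□□□□□□□□□0001
Step 19: δ(q0, □) = (q0, □, L) → [q0]□□□□□□□□□□□□□□□□□□0001
Step 20: δ(q0, □) = (q0, □, L) → [q0]□□□□□□□□□□□□□□□□□□□0001
Step 21: δ(q0, □) = (q0, □, L) → [q0]□□□□□□□□□□□□□□□□□□□□0001
Step 22: δ(q0, □) = (q0, □, L) → [q0]□□□□□□□□□□□□□□□□□□□□□0001
Step 23: δ(q0, □) = (q0, □, L) → [q0]□□□□□□□□□□□□□□□□□□□□□□0001
Step 24: δ(q0, □) = (q0, □, L) → [q0]□□□□□□□□□□□□□□□□□□□□□□□0001
Step 25: δ(q0, □) = (q0, □, L) → [q0]□□□□□□□□□□□□□□□□□□□□□□□□0001
Step 26: δ(q0, □) = (q0, □, L) → [q0]□□□□□□□□□□□□□□□□□□□□□□□□□0001

The machine has not reached a halting state after 26 steps.
The machine did not halt within the 26-step bound.

Answer: No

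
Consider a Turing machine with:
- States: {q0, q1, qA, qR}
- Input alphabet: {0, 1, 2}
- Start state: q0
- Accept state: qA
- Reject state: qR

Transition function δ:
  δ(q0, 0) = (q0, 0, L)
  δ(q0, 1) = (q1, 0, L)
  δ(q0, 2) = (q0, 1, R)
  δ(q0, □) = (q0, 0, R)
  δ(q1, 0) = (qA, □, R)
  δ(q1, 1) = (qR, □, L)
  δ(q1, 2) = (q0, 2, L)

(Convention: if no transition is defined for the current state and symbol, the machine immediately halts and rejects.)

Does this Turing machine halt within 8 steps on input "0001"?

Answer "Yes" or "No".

Execution trace:
Initial: [q0]0001
Step 1: δ(q0, 0) = (q0, 0, L) → [q0]□0001
Step 2: δ(q0, □) = (q0, 0, R) → 0[q0]0001
Step 3: δ(q0, 0) = (q0, 0, L) → [q0]00001
Step 4: δ(q0, 0) = (q0, 0, L) → [q0]□00001
Step 5: δ(q0, □) = (q0, 0, R) → 0[q0]00001
Step 6: δ(q0, 0) = (q0, 0, L) → [q0]000001
Step 7: δ(q0, 0) = (q0, 0, L) → [q0]□000001
Step 8: δ(q0, □) = (q0, 0, R) → 0[q0]000001

The machine has not reached a halting state after 8 steps.
The machine did not halt within the 8-step bound.

Answer: No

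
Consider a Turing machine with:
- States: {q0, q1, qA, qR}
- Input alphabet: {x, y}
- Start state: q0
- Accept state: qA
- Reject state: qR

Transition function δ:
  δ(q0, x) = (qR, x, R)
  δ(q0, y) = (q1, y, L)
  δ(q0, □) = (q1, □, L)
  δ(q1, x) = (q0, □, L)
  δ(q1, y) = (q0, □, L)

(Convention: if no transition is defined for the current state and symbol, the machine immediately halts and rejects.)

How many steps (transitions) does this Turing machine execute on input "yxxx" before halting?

Execution trace:
Initial: [q0]yxxx
Step 1: δ(q0, y) = (q1, y, L) → [q1]□yxxx

No transition is defined for δ(q1, □). By convention the machine halts and rejects.

The machine executed 1 step before halting.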